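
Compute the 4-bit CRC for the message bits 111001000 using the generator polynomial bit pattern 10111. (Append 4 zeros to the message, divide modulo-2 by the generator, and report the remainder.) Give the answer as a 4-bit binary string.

0000

Append 4 zeros: 1110010000000. Divide by 10111 (XOR where the leading bit is 1):
  pos 0: 11100 XOR 10111 = 01011
  pos 1: 10111 XOR 10111 = 00000
Remainder (last 4 bits) = 0000. This is the CRC / FCS.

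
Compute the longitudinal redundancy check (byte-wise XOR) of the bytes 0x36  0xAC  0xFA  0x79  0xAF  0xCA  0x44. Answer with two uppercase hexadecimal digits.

38

XOR the bytes together:
  start with 0x36
  0x36 ⊕ 0xAC = 0x9A
  0x9A ⊕ 0xFA = 0x60
  0x60 ⊕ 0x79 = 0x19
  0x19 ⊕ 0xAF = 0xB6
  0xB6 ⊕ 0xCA = 0x7C
  0x7C ⊕ 0x44 = 0x38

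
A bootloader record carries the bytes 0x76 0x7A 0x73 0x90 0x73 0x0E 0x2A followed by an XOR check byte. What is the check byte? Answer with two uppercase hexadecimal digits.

B8

XOR the bytes together:
  start with 0x76
  0x76 ⊕ 0x7A = 0x0C
  0x0C ⊕ 0x73 = 0x7F
  0x7F ⊕ 0x90 = 0xEF
  0xEF ⊕ 0x73 = 0x9C
  0x9C ⊕ 0x0E = 0x92
  0x92 ⊕ 0x2A = 0xB8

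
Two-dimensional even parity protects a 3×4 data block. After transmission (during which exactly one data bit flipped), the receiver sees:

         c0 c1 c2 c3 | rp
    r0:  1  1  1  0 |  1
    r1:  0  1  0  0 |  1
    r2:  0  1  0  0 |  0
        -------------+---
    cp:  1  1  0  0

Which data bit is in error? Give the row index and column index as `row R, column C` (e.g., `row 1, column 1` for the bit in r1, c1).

row 2, column 2

Recompute each row's even parity and compare to rp:
  r0: data parity 1, sent rp 1 → ok
  r1: data parity 1, sent rp 1 → ok
  r2: data parity 1, sent rp 0 → mismatch
Recompute each column's even parity and compare to cp:
  c0: data parity 1, sent cp 1 → ok
  c1: data parity 1, sent cp 1 → ok
  c2: data parity 1, sent cp 0 → mismatch
  c3: data parity 0, sent cp 0 → ok
Exactly one row (r2) and one column (c2) fail → the flipped bit is at their intersection.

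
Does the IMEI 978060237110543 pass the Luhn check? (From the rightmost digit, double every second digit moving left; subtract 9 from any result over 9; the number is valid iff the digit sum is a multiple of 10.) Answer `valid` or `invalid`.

From the right, keep odd positions and double even positions (subtract 9 from any doubled value over 9):
  doubled (positions 2,4,...): 8 0 2 6 0 0 5 → sum 21
  kept (positions 1,3,...): 3 5 1 7 2 6 8 9 → sum 41
Total = 62.
62 mod 10 = 2, so the number is invalid.

invalid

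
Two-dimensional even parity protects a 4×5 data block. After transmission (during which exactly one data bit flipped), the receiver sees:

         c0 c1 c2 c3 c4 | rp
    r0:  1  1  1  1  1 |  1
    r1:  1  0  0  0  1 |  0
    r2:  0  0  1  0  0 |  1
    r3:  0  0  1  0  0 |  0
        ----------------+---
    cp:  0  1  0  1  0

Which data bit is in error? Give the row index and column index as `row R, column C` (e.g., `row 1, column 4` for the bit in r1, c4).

Recompute each row's even parity and compare to rp:
  r0: data parity 1, sent rp 1 → ok
  r1: data parity 0, sent rp 0 → ok
  r2: data parity 1, sent rp 1 → ok
  r3: data parity 1, sent rp 0 → mismatch
Recompute each column's even parity and compare to cp:
  c0: data parity 0, sent cp 0 → ok
  c1: data parity 1, sent cp 1 → ok
  c2: data parity 1, sent cp 0 → mismatch
  c3: data parity 1, sent cp 1 → ok
  c4: data parity 0, sent cp 0 → ok
Exactly one row (r3) and one column (c2) fail → the flipped bit is at their intersection.

row 3, column 2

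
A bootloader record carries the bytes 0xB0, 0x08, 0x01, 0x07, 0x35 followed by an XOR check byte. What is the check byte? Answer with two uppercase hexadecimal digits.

XOR the bytes together:
  start with 0xB0
  0xB0 ⊕ 0x08 = 0xB8
  0xB8 ⊕ 0x01 = 0xB9
  0xB9 ⊕ 0x07 = 0xBE
  0xBE ⊕ 0x35 = 0x8B

8B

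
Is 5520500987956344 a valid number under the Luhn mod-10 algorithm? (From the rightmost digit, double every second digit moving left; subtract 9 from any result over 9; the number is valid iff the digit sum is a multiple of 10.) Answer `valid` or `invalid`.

invalid

From the right, keep odd positions and double even positions (subtract 9 from any doubled value over 9):
  doubled (positions 2,4,...): 8 3 9 7 0 1 4 1 → sum 33
  kept (positions 1,3,...): 4 3 5 7 9 0 0 5 → sum 33
Total = 66.
66 mod 10 = 6, so the number is invalid.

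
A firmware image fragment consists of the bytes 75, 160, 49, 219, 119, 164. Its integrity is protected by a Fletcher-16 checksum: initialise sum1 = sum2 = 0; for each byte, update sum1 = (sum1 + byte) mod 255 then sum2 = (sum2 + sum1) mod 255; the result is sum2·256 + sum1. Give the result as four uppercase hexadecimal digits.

Running sums (mod 255):
  after byte 0 (75): sum1=75, sum2=75
  after byte 1 (160): sum1=235, sum2=55
  after byte 2 (49): sum1=29, sum2=84
  after byte 3 (219): sum1=248, sum2=77
  after byte 4 (119): sum1=112, sum2=189
  after byte 5 (164): sum1=21, sum2=210
Checksum = sum2·256 + sum1 = 210·256 + 21 = 53781 = 0xD215.

D215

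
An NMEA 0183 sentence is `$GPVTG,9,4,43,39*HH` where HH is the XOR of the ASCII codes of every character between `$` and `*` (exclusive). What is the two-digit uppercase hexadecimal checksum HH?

52

XOR the ASCII codes of the payload characters:
  'G' = 0x47 → acc = 0x47
  'P' = 0x50 → acc = 0x17
  'V' = 0x56 → acc = 0x41
  'T' = 0x54 → acc = 0x15
  'G' = 0x47 → acc = 0x52
  ',' = 0x2C → acc = 0x7E
  '9' = 0x39 → acc = 0x47
  ',' = 0x2C → acc = 0x6B
  '4' = 0x34 → acc = 0x5F
  ',' = 0x2C → acc = 0x73
  '4' = 0x34 → acc = 0x47
  '3' = 0x33 → acc = 0x74
  ',' = 0x2C → acc = 0x58
  '3' = 0x33 → acc = 0x6B
  '9' = 0x39 → acc = 0x52
Checksum = 0x52.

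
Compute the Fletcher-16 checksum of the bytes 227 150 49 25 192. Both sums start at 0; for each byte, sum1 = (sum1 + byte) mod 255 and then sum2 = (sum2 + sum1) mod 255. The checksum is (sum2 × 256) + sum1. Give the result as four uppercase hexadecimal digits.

5485

Running sums (mod 255):
  after byte 0 (227): sum1=227, sum2=227
  after byte 1 (150): sum1=122, sum2=94
  after byte 2 (49): sum1=171, sum2=10
  after byte 3 (25): sum1=196, sum2=206
  after byte 4 (192): sum1=133, sum2=84
Checksum = sum2·256 + sum1 = 84·256 + 133 = 21637 = 0x5485.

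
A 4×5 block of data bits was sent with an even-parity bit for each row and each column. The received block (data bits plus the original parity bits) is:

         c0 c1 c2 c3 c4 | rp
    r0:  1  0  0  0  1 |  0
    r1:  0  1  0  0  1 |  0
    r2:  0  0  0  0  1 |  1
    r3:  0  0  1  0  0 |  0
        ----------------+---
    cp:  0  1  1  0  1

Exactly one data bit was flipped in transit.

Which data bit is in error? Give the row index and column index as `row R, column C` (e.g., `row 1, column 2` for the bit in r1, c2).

row 3, column 0

Recompute each row's even parity and compare to rp:
  r0: data parity 0, sent rp 0 → ok
  r1: data parity 0, sent rp 0 → ok
  r2: data parity 1, sent rp 1 → ok
  r3: data parity 1, sent rp 0 → mismatch
Recompute each column's even parity and compare to cp:
  c0: data parity 1, sent cp 0 → mismatch
  c1: data parity 1, sent cp 1 → ok
  c2: data parity 1, sent cp 1 → ok
  c3: data parity 0, sent cp 0 → ok
  c4: data parity 1, sent cp 1 → ok
Exactly one row (r3) and one column (c0) fail → the flipped bit is at their intersection.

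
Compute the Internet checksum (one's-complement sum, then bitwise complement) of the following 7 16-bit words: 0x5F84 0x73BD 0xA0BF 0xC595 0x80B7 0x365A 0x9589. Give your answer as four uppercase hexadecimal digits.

One's-complement addition (fold any carry out of bit 15 back into bit 0):
  0x5F84 + 0x73BD = 0x0D341
  0xD341 + 0xA0BF = 0x17400 → wrap carry → 0x7401
  0x7401 + 0xC595 = 0x13996 → wrap carry → 0x3997
  0x3997 + 0x80B7 = 0x0BA4E
  0xBA4E + 0x365A = 0x0F0A8
  0xF0A8 + 0x9589 = 0x18631 → wrap carry → 0x8632
One's-complement sum = 0x8632.
Checksum = ~0x8632 & 0xFFFF = 0x79CD.

79CD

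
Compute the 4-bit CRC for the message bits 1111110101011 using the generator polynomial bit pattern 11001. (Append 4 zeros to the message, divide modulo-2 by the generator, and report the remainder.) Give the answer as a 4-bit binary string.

Append 4 zeros: 11111101010110000. Divide by 11001 (XOR where the leading bit is 1):
  pos 0: 11111 XOR 11001 = 00110
  pos 2: 11010 XOR 11001 = 00011
  pos 5: 11101 XOR 11001 = 00100
  pos 7: 10001 XOR 11001 = 01000
  pos 8: 10001 XOR 11001 = 01000
  pos 9: 10000 XOR 11001 = 01001
  pos 10: 10010 XOR 11001 = 01011
  pos 11: 10110 XOR 11001 = 01111
  pos 12: 11110 XOR 11001 = 00111
Remainder (last 4 bits) = 0111. This is the CRC / FCS.

0111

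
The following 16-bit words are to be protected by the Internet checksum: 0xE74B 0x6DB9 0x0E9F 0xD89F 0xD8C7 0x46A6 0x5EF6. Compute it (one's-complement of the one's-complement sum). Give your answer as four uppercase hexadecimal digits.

4557

One's-complement addition (fold any carry out of bit 15 back into bit 0):
  0xE74B + 0x6DB9 = 0x15504 → wrap carry → 0x5505
  0x5505 + 0x0E9F = 0x063A4
  0x63A4 + 0xD89F = 0x13C43 → wrap carry → 0x3C44
  0x3C44 + 0xD8C7 = 0x1150B → wrap carry → 0x150C
  0x150C + 0x46A6 = 0x05BB2
  0x5BB2 + 0x5EF6 = 0x0BAA8
One's-complement sum = 0xBAA8.
Checksum = ~0xBAA8 & 0xFFFF = 0x4557.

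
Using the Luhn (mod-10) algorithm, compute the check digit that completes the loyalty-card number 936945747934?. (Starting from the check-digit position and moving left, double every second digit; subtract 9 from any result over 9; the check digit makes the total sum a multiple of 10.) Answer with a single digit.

3

Partial digits right→left: 4 3 9 7 4 7 5 4 9 6 3 9
Double every second digit counting from the check-digit position (so the 1st, 3rd, 5th, ... of the partial from the right).
  doubled (with −9 where >9): 8 9 8 1 9 6 → sum 41
  kept as-is: 3 7 7 4 6 9 → sum 36
Total = 41 + 36 = 77.
Check digit = (10 − (77 mod 10)) mod 10 = 3.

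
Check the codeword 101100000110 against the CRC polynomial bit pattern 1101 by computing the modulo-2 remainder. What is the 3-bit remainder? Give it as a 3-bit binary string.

Modulo-2 division of 101100000110 by 1101:
  pos 0: 1011 XOR 1101 = 0110
  pos 1: 1100 XOR 1101 = 0001
  pos 4: 1000 XOR 1101 = 0101
  pos 5: 1010 XOR 1101 = 0111
  pos 6: 1111 XOR 1101 = 0010
  pos 8: 1010 XOR 1101 = 0111
Remainder = 111 (nonzero — an error is detected).

111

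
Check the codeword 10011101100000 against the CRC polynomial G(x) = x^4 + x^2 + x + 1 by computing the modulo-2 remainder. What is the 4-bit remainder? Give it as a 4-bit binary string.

0000

Modulo-2 division of 10011101100000 by 10111:
  pos 0: 10011 XOR 10111 = 00100
  pos 2: 10010 XOR 10111 = 00101
  pos 4: 10111 XOR 10111 = 00000
Remainder = 0000 (zero — the frame passes the CRC check).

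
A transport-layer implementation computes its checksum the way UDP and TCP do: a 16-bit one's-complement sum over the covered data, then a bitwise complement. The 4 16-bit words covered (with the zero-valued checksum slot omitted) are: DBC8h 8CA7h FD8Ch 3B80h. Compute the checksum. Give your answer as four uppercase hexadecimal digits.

One's-complement addition (fold any carry out of bit 15 back into bit 0):
  0xDBC8 + 0x8CA7 = 0x1686F → wrap carry → 0x6870
  0x6870 + 0xFD8C = 0x165FC → wrap carry → 0x65FD
  0x65FD + 0x3B80 = 0x0A17D
One's-complement sum = 0xA17D.
Checksum = ~0xA17D & 0xFFFF = 0x5E82.

5E82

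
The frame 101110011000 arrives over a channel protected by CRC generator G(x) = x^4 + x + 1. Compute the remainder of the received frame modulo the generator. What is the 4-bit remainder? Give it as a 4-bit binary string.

Modulo-2 division of 101110011000 by 10011:
  pos 0: 10111 XOR 10011 = 00100
  pos 2: 10000 XOR 10011 = 00011
  pos 5: 11110 XOR 10011 = 01101
  pos 6: 11010 XOR 10011 = 01001
  pos 7: 10010 XOR 10011 = 00001
Remainder = 0001 (nonzero — an error is detected).

0001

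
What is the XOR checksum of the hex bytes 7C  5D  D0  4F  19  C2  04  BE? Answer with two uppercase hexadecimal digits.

XOR the bytes together:
  start with 0x7C
  0x7C ⊕ 0x5D = 0x21
  0x21 ⊕ 0xD0 = 0xF1
  0xF1 ⊕ 0x4F = 0xBE
  0xBE ⊕ 0x19 = 0xA7
  0xA7 ⊕ 0xC2 = 0x65
  0x65 ⊕ 0x04 = 0x61
  0x61 ⊕ 0xBE = 0xDF

DF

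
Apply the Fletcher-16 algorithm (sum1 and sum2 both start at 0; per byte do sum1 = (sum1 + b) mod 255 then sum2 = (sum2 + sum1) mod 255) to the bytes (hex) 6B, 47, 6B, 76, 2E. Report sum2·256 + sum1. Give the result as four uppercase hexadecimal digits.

Running sums (mod 255):
  after byte 0 (6B): sum1=107, sum2=107
  after byte 1 (47): sum1=178, sum2=30
  after byte 2 (6B): sum1=30, sum2=60
  after byte 3 (76): sum1=148, sum2=208
  after byte 4 (2E): sum1=194, sum2=147
Checksum = sum2·256 + sum1 = 147·256 + 194 = 37826 = 0x93C2.

93C2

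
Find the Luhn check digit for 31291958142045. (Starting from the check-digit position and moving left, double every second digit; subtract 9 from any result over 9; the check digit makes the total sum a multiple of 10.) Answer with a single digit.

Partial digits right→left: 5 4 0 2 4 1 8 5 9 1 9 2 1 3
Double every second digit counting from the check-digit position (so the 1st, 3rd, 5th, ... of the partial from the right).
  doubled (with −9 where >9): 1 0 8 7 9 9 2 → sum 36
  kept as-is: 4 2 1 5 1 2 3 → sum 18
Total = 36 + 18 = 54.
Check digit = (10 − (54 mod 10)) mod 10 = 6.

6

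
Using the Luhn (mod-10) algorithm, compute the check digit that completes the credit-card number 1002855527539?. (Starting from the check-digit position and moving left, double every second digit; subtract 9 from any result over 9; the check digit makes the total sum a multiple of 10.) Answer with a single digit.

4

Partial digits right→left: 9 3 5 7 2 5 5 5 8 2 0 0 1
Double every second digit counting from the check-digit position (so the 1st, 3rd, 5th, ... of the partial from the right).
  doubled (with −9 where >9): 9 1 4 1 7 0 2 → sum 24
  kept as-is: 3 7 5 5 2 0 → sum 22
Total = 24 + 22 = 46.
Check digit = (10 − (46 mod 10)) mod 10 = 4.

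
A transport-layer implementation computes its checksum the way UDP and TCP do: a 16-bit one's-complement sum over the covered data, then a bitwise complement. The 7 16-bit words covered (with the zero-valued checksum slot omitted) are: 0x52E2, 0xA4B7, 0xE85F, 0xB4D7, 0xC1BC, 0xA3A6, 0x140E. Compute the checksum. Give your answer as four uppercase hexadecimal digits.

One's-complement addition (fold any carry out of bit 15 back into bit 0):
  0x52E2 + 0xA4B7 = 0x0F799
  0xF799 + 0xE85F = 0x1DFF8 → wrap carry → 0xDFF9
  0xDFF9 + 0xB4D7 = 0x194D0 → wrap carry → 0x94D1
  0x94D1 + 0xC1BC = 0x1568D → wrap carry → 0x568E
  0x568E + 0xA3A6 = 0x0FA34
  0xFA34 + 0x140E = 0x10E42 → wrap carry → 0x0E43
One's-complement sum = 0x0E43.
Checksum = ~0x0E43 & 0xFFFF = 0xF1BC.

F1BC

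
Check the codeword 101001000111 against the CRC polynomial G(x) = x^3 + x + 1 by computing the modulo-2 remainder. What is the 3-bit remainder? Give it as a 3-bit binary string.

000

Modulo-2 division of 101001000111 by 1011:
  pos 0: 1010 XOR 1011 = 0001
  pos 3: 1010 XOR 1011 = 0001
  pos 6: 1001 XOR 1011 = 0010
  pos 8: 1011 XOR 1011 = 0000
Remainder = 000 (zero — the frame passes the CRC check).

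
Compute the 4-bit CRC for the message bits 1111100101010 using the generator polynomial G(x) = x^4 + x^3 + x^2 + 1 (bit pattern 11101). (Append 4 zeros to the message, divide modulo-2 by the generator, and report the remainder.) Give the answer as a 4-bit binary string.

Append 4 zeros: 11111001010100000. Divide by 11101 (XOR where the leading bit is 1):
  pos 0: 11111 XOR 11101 = 00010
  pos 3: 10001 XOR 11101 = 01100
  pos 4: 11000 XOR 11101 = 00101
  pos 6: 10110 XOR 11101 = 01011
  pos 7: 10111 XOR 11101 = 01010
  pos 8: 10100 XOR 11101 = 01001
  pos 9: 10010 XOR 11101 = 01111
  pos 10: 11110 XOR 11101 = 00011
Remainder (last 4 bits) = 1100. This is the CRC / FCS.

1100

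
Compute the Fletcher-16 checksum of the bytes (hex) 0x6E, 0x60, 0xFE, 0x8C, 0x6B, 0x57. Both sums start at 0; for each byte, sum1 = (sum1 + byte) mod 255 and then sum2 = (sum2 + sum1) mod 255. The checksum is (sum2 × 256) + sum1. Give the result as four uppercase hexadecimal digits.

481D

Running sums (mod 255):
  after byte 0 (0x6E): sum1=110, sum2=110
  after byte 1 (0x60): sum1=206, sum2=61
  after byte 2 (0xFE): sum1=205, sum2=11
  after byte 3 (0x8C): sum1=90, sum2=101
  after byte 4 (0x6B): sum1=197, sum2=43
  after byte 5 (0x57): sum1=29, sum2=72
Checksum = sum2·256 + sum1 = 72·256 + 29 = 18461 = 0x481D.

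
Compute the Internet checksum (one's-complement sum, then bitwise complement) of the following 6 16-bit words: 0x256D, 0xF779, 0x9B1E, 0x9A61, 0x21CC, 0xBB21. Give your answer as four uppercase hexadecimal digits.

D0AA

One's-complement addition (fold any carry out of bit 15 back into bit 0):
  0x256D + 0xF779 = 0x11CE6 → wrap carry → 0x1CE7
  0x1CE7 + 0x9B1E = 0x0B805
  0xB805 + 0x9A61 = 0x15266 → wrap carry → 0x5267
  0x5267 + 0x21CC = 0x07433
  0x7433 + 0xBB21 = 0x12F54 → wrap carry → 0x2F55
One's-complement sum = 0x2F55.
Checksum = ~0x2F55 & 0xFFFF = 0xD0AA.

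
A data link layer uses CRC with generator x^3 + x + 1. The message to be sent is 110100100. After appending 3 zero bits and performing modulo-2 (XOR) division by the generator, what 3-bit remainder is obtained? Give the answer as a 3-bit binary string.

000

Append 3 zeros: 110100100000. Divide by 1011 (XOR where the leading bit is 1):
  pos 0: 1101 XOR 1011 = 0110
  pos 1: 1100 XOR 1011 = 0111
  pos 2: 1110 XOR 1011 = 0101
  pos 3: 1011 XOR 1011 = 0000
Remainder (last 3 bits) = 000. This is the CRC / FCS.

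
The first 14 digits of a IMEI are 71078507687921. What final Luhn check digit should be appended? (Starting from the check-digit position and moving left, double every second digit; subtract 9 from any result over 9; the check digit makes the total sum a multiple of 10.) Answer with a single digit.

Partial digits right→left: 1 2 9 7 8 6 7 0 5 8 7 0 1 7
Double every second digit counting from the check-digit position (so the 1st, 3rd, 5th, ... of the partial from the right).
  doubled (with −9 where >9): 2 9 7 5 1 5 2 → sum 31
  kept as-is: 2 7 6 0 8 0 7 → sum 30
Total = 31 + 30 = 61.
Check digit = (10 − (61 mod 10)) mod 10 = 9.

9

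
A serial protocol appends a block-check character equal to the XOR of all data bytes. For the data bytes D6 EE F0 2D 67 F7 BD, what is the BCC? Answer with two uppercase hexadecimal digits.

XOR the bytes together:
  start with 0xD6
  0xD6 ⊕ 0xEE = 0x38
  0x38 ⊕ 0xF0 = 0xC8
  0xC8 ⊕ 0x2D = 0xE5
  0xE5 ⊕ 0x67 = 0x82
  0x82 ⊕ 0xF7 = 0x75
  0x75 ⊕ 0xBD = 0xC8

C8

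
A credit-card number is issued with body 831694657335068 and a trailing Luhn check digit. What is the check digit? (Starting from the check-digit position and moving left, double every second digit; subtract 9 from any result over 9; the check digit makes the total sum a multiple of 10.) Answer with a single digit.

Partial digits right→left: 8 6 0 5 3 3 7 5 6 4 9 6 1 3 8
Double every second digit counting from the check-digit position (so the 1st, 3rd, 5th, ... of the partial from the right).
  doubled (with −9 where >9): 7 0 6 5 3 9 2 7 → sum 39
  kept as-is: 6 5 3 5 4 6 3 → sum 32
Total = 39 + 32 = 71.
Check digit = (10 − (71 mod 10)) mod 10 = 9.

9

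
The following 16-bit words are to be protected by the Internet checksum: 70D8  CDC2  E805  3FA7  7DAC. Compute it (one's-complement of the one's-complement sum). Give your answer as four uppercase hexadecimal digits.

1C0B

One's-complement addition (fold any carry out of bit 15 back into bit 0):
  0x70D8 + 0xCDC2 = 0x13E9A → wrap carry → 0x3E9B
  0x3E9B + 0xE805 = 0x126A0 → wrap carry → 0x26A1
  0x26A1 + 0x3FA7 = 0x06648
  0x6648 + 0x7DAC = 0x0E3F4
One's-complement sum = 0xE3F4.
Checksum = ~0xE3F4 & 0xFFFF = 0x1C0B.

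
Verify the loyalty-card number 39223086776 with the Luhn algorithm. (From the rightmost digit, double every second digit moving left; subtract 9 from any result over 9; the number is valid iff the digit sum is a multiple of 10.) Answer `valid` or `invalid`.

valid

From the right, keep odd positions and double even positions (subtract 9 from any doubled value over 9):
  doubled (positions 2,4,...): 5 3 0 4 9 → sum 21
  kept (positions 1,3,...): 6 7 8 3 2 3 → sum 29
Total = 50.
50 mod 10 = 0, so the number is valid.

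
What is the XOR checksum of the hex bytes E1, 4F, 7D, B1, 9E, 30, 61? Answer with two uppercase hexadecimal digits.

AD

XOR the bytes together:
  start with 0xE1
  0xE1 ⊕ 0x4F = 0xAE
  0xAE ⊕ 0x7D = 0xD3
  0xD3 ⊕ 0xB1 = 0x62
  0x62 ⊕ 0x9E = 0xFC
  0xFC ⊕ 0x30 = 0xCC
  0xCC ⊕ 0x61 = 0xAD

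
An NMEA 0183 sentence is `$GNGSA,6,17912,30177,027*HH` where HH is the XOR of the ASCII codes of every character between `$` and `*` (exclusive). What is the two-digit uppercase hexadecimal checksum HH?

XOR the ASCII codes of the payload characters:
  'G' = 0x47 → acc = 0x47
  'N' = 0x4E → acc = 0x09
  'G' = 0x47 → acc = 0x4E
  'S' = 0x53 → acc = 0x1D
  'A' = 0x41 → acc = 0x5C
  ',' = 0x2C → acc = 0x70
  '6' = 0x36 → acc = 0x46
  ',' = 0x2C → acc = 0x6A
  '1' = 0x31 → acc = 0x5B
  '7' = 0x37 → acc = 0x6C
  '9' = 0x39 → acc = 0x55
  '1' = 0x31 → acc = 0x64
  '2' = 0x32 → acc = 0x56
  ',' = 0x2C → acc = 0x7A
  '3' = 0x33 → acc = 0x49
  '0' = 0x30 → acc = 0x79
  '1' = 0x31 → acc = 0x48
  '7' = 0x37 → acc = 0x7F
  '7' = 0x37 → acc = 0x48
  ',' = 0x2C → acc = 0x64
  '0' = 0x30 → acc = 0x54
  '2' = 0x32 → acc = 0x66
  '7' = 0x37 → acc = 0x51
Checksum = 0x51.

51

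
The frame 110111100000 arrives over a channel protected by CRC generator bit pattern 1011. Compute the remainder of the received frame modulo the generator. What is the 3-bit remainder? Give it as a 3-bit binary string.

Modulo-2 division of 110111100000 by 1011:
  pos 0: 1101 XOR 1011 = 0110
  pos 1: 1101 XOR 1011 = 0110
  pos 2: 1101 XOR 1011 = 0110
  pos 3: 1101 XOR 1011 = 0110
  pos 4: 1100 XOR 1011 = 0111
  pos 5: 1110 XOR 1011 = 0101
  pos 6: 1010 XOR 1011 = 0001
Remainder = 100 (nonzero — an error is detected).

100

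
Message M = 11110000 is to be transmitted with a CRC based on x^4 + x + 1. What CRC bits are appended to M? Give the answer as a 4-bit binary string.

Append 4 zeros: 111100000000. Divide by 10011 (XOR where the leading bit is 1):
  pos 0: 11110 XOR 10011 = 01101
  pos 1: 11010 XOR 10011 = 01001
  pos 2: 10010 XOR 10011 = 00001
  pos 6: 10000 XOR 10011 = 00011
Remainder (last 4 bits) = 0110. This is the CRC / FCS.

0110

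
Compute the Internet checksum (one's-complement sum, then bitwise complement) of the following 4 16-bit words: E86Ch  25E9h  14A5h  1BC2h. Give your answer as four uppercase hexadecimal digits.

One's-complement addition (fold any carry out of bit 15 back into bit 0):
  0xE86C + 0x25E9 = 0x10E55 → wrap carry → 0x0E56
  0x0E56 + 0x14A5 = 0x022FB
  0x22FB + 0x1BC2 = 0x03EBD
One's-complement sum = 0x3EBD.
Checksum = ~0x3EBD & 0xFFFF = 0xC142.

C142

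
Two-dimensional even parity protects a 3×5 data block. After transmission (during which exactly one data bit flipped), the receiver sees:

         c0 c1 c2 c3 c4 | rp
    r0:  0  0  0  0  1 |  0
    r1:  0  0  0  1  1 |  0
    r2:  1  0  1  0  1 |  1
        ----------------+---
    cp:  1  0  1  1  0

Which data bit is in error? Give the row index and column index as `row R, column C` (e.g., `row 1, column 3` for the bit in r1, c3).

row 0, column 4

Recompute each row's even parity and compare to rp:
  r0: data parity 1, sent rp 0 → mismatch
  r1: data parity 0, sent rp 0 → ok
  r2: data parity 1, sent rp 1 → ok
Recompute each column's even parity and compare to cp:
  c0: data parity 1, sent cp 1 → ok
  c1: data parity 0, sent cp 0 → ok
  c2: data parity 1, sent cp 1 → ok
  c3: data parity 1, sent cp 1 → ok
  c4: data parity 1, sent cp 0 → mismatch
Exactly one row (r0) and one column (c4) fail → the flipped bit is at their intersection.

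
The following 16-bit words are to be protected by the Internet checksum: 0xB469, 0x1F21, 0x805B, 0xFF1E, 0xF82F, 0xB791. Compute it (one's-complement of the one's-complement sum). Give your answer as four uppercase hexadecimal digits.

One's-complement addition (fold any carry out of bit 15 back into bit 0):
  0xB469 + 0x1F21 = 0x0D38A
  0xD38A + 0x805B = 0x153E5 → wrap carry → 0x53E6
  0x53E6 + 0xFF1E = 0x15304 → wrap carry → 0x5305
  0x5305 + 0xF82F = 0x14B34 → wrap carry → 0x4B35
  0x4B35 + 0xB791 = 0x102C6 → wrap carry → 0x02C7
One's-complement sum = 0x02C7.
Checksum = ~0x02C7 & 0xFFFF = 0xFD38.

FD38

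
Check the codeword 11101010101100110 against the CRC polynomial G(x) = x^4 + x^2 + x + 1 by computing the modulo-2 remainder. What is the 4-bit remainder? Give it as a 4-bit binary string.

Modulo-2 division of 11101010101100110 by 10111:
  pos 0: 11101 XOR 10111 = 01010
  pos 1: 10100 XOR 10111 = 00011
  pos 4: 11101 XOR 10111 = 01010
  pos 5: 10100 XOR 10111 = 00011
  pos 8: 11110 XOR 10111 = 01001
  pos 9: 10010 XOR 10111 = 00101
  pos 11: 10111 XOR 10111 = 00000
Remainder = 0000 (zero — the frame passes the CRC check).

0000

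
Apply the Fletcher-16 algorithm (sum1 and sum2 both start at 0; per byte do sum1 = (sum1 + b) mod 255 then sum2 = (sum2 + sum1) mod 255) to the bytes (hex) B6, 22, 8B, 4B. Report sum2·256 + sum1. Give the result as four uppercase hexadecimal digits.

Running sums (mod 255):
  after byte 0 (B6): sum1=182, sum2=182
  after byte 1 (22): sum1=216, sum2=143
  after byte 2 (8B): sum1=100, sum2=243
  after byte 3 (4B): sum1=175, sum2=163
Checksum = sum2·256 + sum1 = 163·256 + 175 = 41903 = 0xA3AF.

A3AF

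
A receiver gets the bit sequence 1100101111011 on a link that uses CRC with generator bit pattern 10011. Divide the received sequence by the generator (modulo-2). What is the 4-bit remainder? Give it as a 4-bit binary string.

Modulo-2 division of 1100101111011 by 10011:
  pos 0: 11001 XOR 10011 = 01010
  pos 1: 10100 XOR 10011 = 00111
  pos 3: 11111 XOR 10011 = 01100
  pos 4: 11001 XOR 10011 = 01010
  pos 5: 10101 XOR 10011 = 00110
  pos 7: 11001 XOR 10011 = 01010
  pos 8: 10101 XOR 10011 = 00110
Remainder = 0110 (nonzero — an error is detected).

0110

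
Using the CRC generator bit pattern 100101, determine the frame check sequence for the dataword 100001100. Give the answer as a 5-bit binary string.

00101

Append 5 zeros: 10000110000000. Divide by 100101 (XOR where the leading bit is 1):
  pos 0: 100001 XOR 100101 = 000100
  pos 3: 100100 XOR 100101 = 000001
  pos 8: 100000 XOR 100101 = 000101
Remainder (last 5 bits) = 00101. This is the CRC / FCS.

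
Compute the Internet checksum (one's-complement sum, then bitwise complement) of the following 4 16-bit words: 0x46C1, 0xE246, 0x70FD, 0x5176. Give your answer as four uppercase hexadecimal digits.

1484

One's-complement addition (fold any carry out of bit 15 back into bit 0):
  0x46C1 + 0xE246 = 0x12907 → wrap carry → 0x2908
  0x2908 + 0x70FD = 0x09A05
  0x9A05 + 0x5176 = 0x0EB7B
One's-complement sum = 0xEB7B.
Checksum = ~0xEB7B & 0xFFFF = 0x1484.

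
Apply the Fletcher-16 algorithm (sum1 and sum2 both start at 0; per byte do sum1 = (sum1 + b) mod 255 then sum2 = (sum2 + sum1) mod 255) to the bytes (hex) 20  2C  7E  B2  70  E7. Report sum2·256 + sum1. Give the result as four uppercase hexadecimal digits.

Running sums (mod 255):
  after byte 0 (20): sum1=32, sum2=32
  after byte 1 (2C): sum1=76, sum2=108
  after byte 2 (7E): sum1=202, sum2=55
  after byte 3 (B2): sum1=125, sum2=180
  after byte 4 (70): sum1=237, sum2=162
  after byte 5 (E7): sum1=213, sum2=120
Checksum = sum2·256 + sum1 = 120·256 + 213 = 30933 = 0x78D5.

78D5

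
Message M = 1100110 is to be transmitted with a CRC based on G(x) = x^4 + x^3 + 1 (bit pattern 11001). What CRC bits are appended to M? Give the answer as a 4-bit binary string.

Append 4 zeros: 11001100000. Divide by 11001 (XOR where the leading bit is 1):
  pos 0: 11001 XOR 11001 = 00000
  pos 5: 10000 XOR 11001 = 01001
  pos 6: 10010 XOR 11001 = 01011
Remainder (last 4 bits) = 1011. This is the CRC / FCS.

1011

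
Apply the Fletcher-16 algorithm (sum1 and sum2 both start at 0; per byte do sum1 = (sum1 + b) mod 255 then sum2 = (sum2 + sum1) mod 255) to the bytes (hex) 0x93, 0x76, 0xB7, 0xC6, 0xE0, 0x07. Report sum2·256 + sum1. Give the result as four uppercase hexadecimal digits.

C170

Running sums (mod 255):
  after byte 0 (0x93): sum1=147, sum2=147
  after byte 1 (0x76): sum1=10, sum2=157
  after byte 2 (0xB7): sum1=193, sum2=95
  after byte 3 (0xC6): sum1=136, sum2=231
  after byte 4 (0xE0): sum1=105, sum2=81
  after byte 5 (0x07): sum1=112, sum2=193
Checksum = sum2·256 + sum1 = 193·256 + 112 = 49520 = 0xC170.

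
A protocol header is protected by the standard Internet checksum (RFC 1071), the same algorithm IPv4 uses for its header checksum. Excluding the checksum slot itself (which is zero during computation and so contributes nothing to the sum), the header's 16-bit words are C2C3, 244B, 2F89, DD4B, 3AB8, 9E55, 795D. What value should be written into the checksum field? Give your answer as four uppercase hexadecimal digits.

One's-complement addition (fold any carry out of bit 15 back into bit 0):
  0xC2C3 + 0x244B = 0x0E70E
  0xE70E + 0x2F89 = 0x11697 → wrap carry → 0x1698
  0x1698 + 0xDD4B = 0x0F3E3
  0xF3E3 + 0x3AB8 = 0x12E9B → wrap carry → 0x2E9C
  0x2E9C + 0x9E55 = 0x0CCF1
  0xCCF1 + 0x795D = 0x1464E → wrap carry → 0x464F
One's-complement sum = 0x464F.
Checksum = ~0x464F & 0xFFFF = 0xB9B0.

B9B0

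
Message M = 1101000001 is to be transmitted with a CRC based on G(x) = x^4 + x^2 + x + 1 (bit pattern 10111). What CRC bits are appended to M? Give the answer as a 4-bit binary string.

1010

Append 4 zeros: 11010000010000. Divide by 10111 (XOR where the leading bit is 1):
  pos 0: 11010 XOR 10111 = 01101
  pos 1: 11010 XOR 10111 = 01101
  pos 2: 11010 XOR 10111 = 01101
  pos 3: 11010 XOR 10111 = 01101
  pos 4: 11010 XOR 10111 = 01101
  pos 5: 11011 XOR 10111 = 01100
  pos 6: 11000 XOR 10111 = 01111
  pos 7: 11110 XOR 10111 = 01001
  pos 8: 10010 XOR 10111 = 00101
Remainder (last 4 bits) = 1010. This is the CRC / FCS.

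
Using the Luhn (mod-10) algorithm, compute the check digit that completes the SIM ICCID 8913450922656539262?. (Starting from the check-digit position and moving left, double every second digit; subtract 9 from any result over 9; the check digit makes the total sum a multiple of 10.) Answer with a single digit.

Partial digits right→left: 2 6 2 9 3 5 6 5 6 2 2 9 0 5 4 3 1 9 8
Double every second digit counting from the check-digit position (so the 1st, 3rd, 5th, ... of the partial from the right).
  doubled (with −9 where >9): 4 4 6 3 3 4 0 8 2 7 → sum 41
  kept as-is: 6 9 5 5 2 9 5 3 9 → sum 53
Total = 41 + 53 = 94.
Check digit = (10 − (94 mod 10)) mod 10 = 6.

6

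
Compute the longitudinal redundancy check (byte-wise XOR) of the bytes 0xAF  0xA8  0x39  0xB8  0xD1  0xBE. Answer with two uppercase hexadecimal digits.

E9

XOR the bytes together:
  start with 0xAF
  0xAF ⊕ 0xA8 = 0x07
  0x07 ⊕ 0x39 = 0x3E
  0x3E ⊕ 0xB8 = 0x86
  0x86 ⊕ 0xD1 = 0x57
  0x57 ⊕ 0xBE = 0xE9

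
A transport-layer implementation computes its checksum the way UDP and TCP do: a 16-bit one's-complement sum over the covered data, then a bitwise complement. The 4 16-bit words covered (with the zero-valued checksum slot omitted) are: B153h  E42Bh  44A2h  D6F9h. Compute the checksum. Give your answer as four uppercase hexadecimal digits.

One's-complement addition (fold any carry out of bit 15 back into bit 0):
  0xB153 + 0xE42B = 0x1957E → wrap carry → 0x957F
  0x957F + 0x44A2 = 0x0DA21
  0xDA21 + 0xD6F9 = 0x1B11A → wrap carry → 0xB11B
One's-complement sum = 0xB11B.
Checksum = ~0xB11B & 0xFFFF = 0x4EE4.

4EE4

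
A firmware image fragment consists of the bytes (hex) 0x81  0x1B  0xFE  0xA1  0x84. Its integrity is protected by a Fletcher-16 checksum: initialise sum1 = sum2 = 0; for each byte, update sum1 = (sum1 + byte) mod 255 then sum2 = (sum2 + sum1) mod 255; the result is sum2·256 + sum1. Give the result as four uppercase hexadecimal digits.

Running sums (mod 255):
  after byte 0 (0x81): sum1=129, sum2=129
  after byte 1 (0x1B): sum1=156, sum2=30
  after byte 2 (0xFE): sum1=155, sum2=185
  after byte 3 (0xA1): sum1=61, sum2=246
  after byte 4 (0x84): sum1=193, sum2=184
Checksum = sum2·256 + sum1 = 184·256 + 193 = 47297 = 0xB8C1.

B8C1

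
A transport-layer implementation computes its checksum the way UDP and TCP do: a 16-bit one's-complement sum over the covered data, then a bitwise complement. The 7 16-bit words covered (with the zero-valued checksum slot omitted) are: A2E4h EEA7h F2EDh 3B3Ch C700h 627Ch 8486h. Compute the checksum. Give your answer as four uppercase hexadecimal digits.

One's-complement addition (fold any carry out of bit 15 back into bit 0):
  0xA2E4 + 0xEEA7 = 0x1918B → wrap carry → 0x918C
  0x918C + 0xF2ED = 0x18479 → wrap carry → 0x847A
  0x847A + 0x3B3C = 0x0BFB6
  0xBFB6 + 0xC700 = 0x186B6 → wrap carry → 0x86B7
  0x86B7 + 0x627C = 0x0E933
  0xE933 + 0x8486 = 0x16DB9 → wrap carry → 0x6DBA
One's-complement sum = 0x6DBA.
Checksum = ~0x6DBA & 0xFFFF = 0x9245.

9245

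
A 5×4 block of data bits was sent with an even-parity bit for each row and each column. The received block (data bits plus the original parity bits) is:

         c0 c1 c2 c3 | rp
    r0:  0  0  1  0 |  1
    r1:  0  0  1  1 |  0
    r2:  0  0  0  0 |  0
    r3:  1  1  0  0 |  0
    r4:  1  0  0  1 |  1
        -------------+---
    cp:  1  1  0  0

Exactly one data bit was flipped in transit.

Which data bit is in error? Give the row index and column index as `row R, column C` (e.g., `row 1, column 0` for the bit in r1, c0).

row 4, column 0

Recompute each row's even parity and compare to rp:
  r0: data parity 1, sent rp 1 → ok
  r1: data parity 0, sent rp 0 → ok
  r2: data parity 0, sent rp 0 → ok
  r3: data parity 0, sent rp 0 → ok
  r4: data parity 0, sent rp 1 → mismatch
Recompute each column's even parity and compare to cp:
  c0: data parity 0, sent cp 1 → mismatch
  c1: data parity 1, sent cp 1 → ok
  c2: data parity 0, sent cp 0 → ok
  c3: data parity 0, sent cp 0 → ok
Exactly one row (r4) and one column (c0) fail → the flipped bit is at their intersection.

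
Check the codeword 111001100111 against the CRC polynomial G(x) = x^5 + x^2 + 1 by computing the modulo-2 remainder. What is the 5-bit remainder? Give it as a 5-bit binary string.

00100

Modulo-2 division of 111001100111 by 100101:
  pos 0: 111001 XOR 100101 = 011100
  pos 1: 111001 XOR 100101 = 011100
  pos 2: 111000 XOR 100101 = 011101
  pos 3: 111010 XOR 100101 = 011111
  pos 4: 111111 XOR 100101 = 011010
  pos 5: 110101 XOR 100101 = 010000
  pos 6: 100001 XOR 100101 = 000100
Remainder = 00100 (nonzero — an error is detected).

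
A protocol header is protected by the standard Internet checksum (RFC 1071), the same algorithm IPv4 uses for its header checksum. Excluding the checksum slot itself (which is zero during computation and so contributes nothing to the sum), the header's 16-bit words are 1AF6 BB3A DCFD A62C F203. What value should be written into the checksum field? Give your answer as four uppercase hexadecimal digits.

B4A0

One's-complement addition (fold any carry out of bit 15 back into bit 0):
  0x1AF6 + 0xBB3A = 0x0D630
  0xD630 + 0xDCFD = 0x1B32D → wrap carry → 0xB32E
  0xB32E + 0xA62C = 0x1595A → wrap carry → 0x595B
  0x595B + 0xF203 = 0x14B5E → wrap carry → 0x4B5F
One's-complement sum = 0x4B5F.
Checksum = ~0x4B5F & 0xFFFF = 0xB4A0.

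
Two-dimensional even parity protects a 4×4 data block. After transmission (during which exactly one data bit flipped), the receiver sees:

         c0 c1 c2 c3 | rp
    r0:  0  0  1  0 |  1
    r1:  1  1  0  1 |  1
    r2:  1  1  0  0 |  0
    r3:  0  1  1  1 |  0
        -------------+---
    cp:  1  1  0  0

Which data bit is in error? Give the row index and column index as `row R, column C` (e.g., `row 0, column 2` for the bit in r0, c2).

row 3, column 0

Recompute each row's even parity and compare to rp:
  r0: data parity 1, sent rp 1 → ok
  r1: data parity 1, sent rp 1 → ok
  r2: data parity 0, sent rp 0 → ok
  r3: data parity 1, sent rp 0 → mismatch
Recompute each column's even parity and compare to cp:
  c0: data parity 0, sent cp 1 → mismatch
  c1: data parity 1, sent cp 1 → ok
  c2: data parity 0, sent cp 0 → ok
  c3: data parity 0, sent cp 0 → ok
Exactly one row (r3) and one column (c0) fail → the flipped bit is at their intersection.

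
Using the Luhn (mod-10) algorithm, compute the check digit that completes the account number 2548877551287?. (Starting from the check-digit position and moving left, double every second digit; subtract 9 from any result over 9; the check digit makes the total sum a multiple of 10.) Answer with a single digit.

Partial digits right→left: 7 8 2 1 5 5 7 7 8 8 4 5 2
Double every second digit counting from the check-digit position (so the 1st, 3rd, 5th, ... of the partial from the right).
  doubled (with −9 where >9): 5 4 1 5 7 8 4 → sum 34
  kept as-is: 8 1 5 7 8 5 → sum 34
Total = 34 + 34 = 68.
Check digit = (10 − (68 mod 10)) mod 10 = 2.

2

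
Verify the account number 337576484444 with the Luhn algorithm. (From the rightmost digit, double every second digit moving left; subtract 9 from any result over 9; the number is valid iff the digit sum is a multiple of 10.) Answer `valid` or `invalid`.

valid

From the right, keep odd positions and double even positions (subtract 9 from any doubled value over 9):
  doubled (positions 2,4,...): 8 8 8 5 5 6 → sum 40
  kept (positions 1,3,...): 4 4 8 6 5 3 → sum 30
Total = 70.
70 mod 10 = 0, so the number is valid.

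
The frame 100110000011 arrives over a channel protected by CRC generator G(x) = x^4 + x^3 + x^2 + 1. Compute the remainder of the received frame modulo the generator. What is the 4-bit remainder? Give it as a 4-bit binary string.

1101

Modulo-2 division of 100110000011 by 11101:
  pos 0: 10011 XOR 11101 = 01110
  pos 1: 11100 XOR 11101 = 00001
  pos 5: 10000 XOR 11101 = 01101
  pos 6: 11011 XOR 11101 = 00110
Remainder = 1101 (nonzero — an error is detected).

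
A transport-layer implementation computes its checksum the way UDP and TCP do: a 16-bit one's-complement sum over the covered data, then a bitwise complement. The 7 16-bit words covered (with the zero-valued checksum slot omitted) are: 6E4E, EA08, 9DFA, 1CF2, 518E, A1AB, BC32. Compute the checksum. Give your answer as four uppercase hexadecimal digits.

3D4F

One's-complement addition (fold any carry out of bit 15 back into bit 0):
  0x6E4E + 0xEA08 = 0x15856 → wrap carry → 0x5857
  0x5857 + 0x9DFA = 0x0F651
  0xF651 + 0x1CF2 = 0x11343 → wrap carry → 0x1344
  0x1344 + 0x518E = 0x064D2
  0x64D2 + 0xA1AB = 0x1067D → wrap carry → 0x067E
  0x067E + 0xBC32 = 0x0C2B0
One's-complement sum = 0xC2B0.
Checksum = ~0xC2B0 & 0xFFFF = 0x3D4F.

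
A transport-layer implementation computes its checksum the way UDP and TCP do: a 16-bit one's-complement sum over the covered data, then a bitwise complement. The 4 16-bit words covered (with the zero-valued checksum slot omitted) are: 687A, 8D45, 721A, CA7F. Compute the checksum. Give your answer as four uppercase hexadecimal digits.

One's-complement addition (fold any carry out of bit 15 back into bit 0):
  0x687A + 0x8D45 = 0x0F5BF
  0xF5BF + 0x721A = 0x167D9 → wrap carry → 0x67DA
  0x67DA + 0xCA7F = 0x13259 → wrap carry → 0x325A
One's-complement sum = 0x325A.
Checksum = ~0x325A & 0xFFFF = 0xCDA5.

CDA5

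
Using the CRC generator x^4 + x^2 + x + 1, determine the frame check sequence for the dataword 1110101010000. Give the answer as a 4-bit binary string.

Append 4 zeros: 11101010100000000. Divide by 10111 (XOR where the leading bit is 1):
  pos 0: 11101 XOR 10111 = 01010
  pos 1: 10100 XOR 10111 = 00011
  pos 4: 11101 XOR 10111 = 01010
  pos 5: 10100 XOR 10111 = 00011
  pos 8: 11000 XOR 10111 = 01111
  pos 9: 11110 XOR 10111 = 01001
  pos 10: 10010 XOR 10111 = 00101
  pos 12: 10100 XOR 10111 = 00011
Remainder (last 4 bits) = 0011. This is the CRC / FCS.

0011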